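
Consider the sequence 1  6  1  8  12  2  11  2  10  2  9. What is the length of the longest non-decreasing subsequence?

6

Track the smallest tail for each achievable length (allowing ties):
1 → extends → [1]
6 → extends → [1, 6]
1 → replaces 6 → [1, 1]
8 → extends → [1, 1, 8]
12 → extends → [1, 1, 8, 12]
2 → replaces 8 → [1, 1, 2, 12]
11 → replaces 12 → [1, 1, 2, 11]
2 → replaces 11 → [1, 1, 2, 2]
10 → extends → [1, 1, 2, 2, 10]
2 → replaces 10 → [1, 1, 2, 2, 2]
9 → extends → [1, 1, 2, 2, 2, 9]
Six tails, so the longest non-decreasing subsequence has length 6 (e.g. 1, 1, 2, 2, 2, 9).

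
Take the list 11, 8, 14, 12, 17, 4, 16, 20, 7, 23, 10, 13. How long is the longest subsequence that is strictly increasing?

5

Track the smallest tail for each achievable length (strict):
11 → extends → [11]
8 → replaces 11 → [8]
14 → extends → [8, 14]
12 → replaces 14 → [8, 12]
17 → extends → [8, 12, 17]
4 → replaces 8 → [4, 12, 17]
16 → replaces 17 → [4, 12, 16]
20 → extends → [4, 12, 16, 20]
7 → replaces 12 → [4, 7, 16, 20]
23 → extends → [4, 7, 16, 20, 23]
10 → replaces 16 → [4, 7, 10, 20, 23]
13 → replaces 20 → [4, 7, 10, 13, 23]
Five tails, so the longest strictly increasing subsequence has length 5 (e.g. 11, 14, 17, 20, 23).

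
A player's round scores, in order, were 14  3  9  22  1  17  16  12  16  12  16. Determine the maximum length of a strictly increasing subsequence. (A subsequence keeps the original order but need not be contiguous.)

4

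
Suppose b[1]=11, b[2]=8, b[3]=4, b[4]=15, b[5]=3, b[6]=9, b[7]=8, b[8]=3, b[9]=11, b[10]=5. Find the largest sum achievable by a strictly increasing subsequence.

28

Let S[i] be the best sum of a strictly increasing subsequence ending at i:
i:      1  2  3  4  5  6  7  8  9 10
b[i]:  11  8  4 15  3  9  8  3 11  5
S:     11  8  4 26  3 17 12  3 28  9
Maximum is 28 (e.g. 8 + 9 + 11).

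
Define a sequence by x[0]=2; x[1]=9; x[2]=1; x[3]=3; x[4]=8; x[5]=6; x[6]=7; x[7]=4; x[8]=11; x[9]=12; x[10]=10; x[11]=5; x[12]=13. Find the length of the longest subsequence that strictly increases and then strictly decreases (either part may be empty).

8

inc[i] = longest strictly increasing subsequence ending at i; dec[i] = longest strictly decreasing subsequence starting at i:
i:      0  1  2  3  4  5  6  7  8  9 10 11 12
x[i]:   2  9  1  3  8  6  7  4 11 12 10  5 13
inc:    1  2  1  2  3  3  4  3  5  6  5  4  7
dec:    2  4  1  1  3  2  2  1  3  3  2  1  1
Best peak at i=9 (value 12): inc=6, dec=3, length 6+3−1 = 8.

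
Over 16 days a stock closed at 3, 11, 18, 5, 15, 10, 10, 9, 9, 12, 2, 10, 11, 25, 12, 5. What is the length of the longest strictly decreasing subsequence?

Negate each value so 'decreasing' becomes 'increasing', then run patience tails on the negated sequence:
-3 → extends → [-3]
-11 → replaces -3 → [-11]
-18 → replaces -11 → [-18]
-5 → extends → [-18, -5]
-15 → replaces -5 → [-18, -15]
-10 → extends → [-18, -15, -10]
-10 → already a tail → [-18, -15, -10]
-9 → extends → [-18, -15, -10, -9]
-9 → already a tail → [-18, -15, -10, -9]
-12 → replaces -10 → [-18, -15, -12, -9]
-2 → extends → [-18, -15, -12, -9, -2]
-10 → replaces -9 → [-18, -15, -12, -10, -2]
-11 → replaces -10 → [-18, -15, -12, -11, -2]
-25 → replaces -18 → [-25, -15, -12, -11, -2]
-12 → already a tail → [-25, -15, -12, -11, -2]
-5 → replaces -2 → [-25, -15, -12, -11, -5]
Five tails, so the longest strictly decreasing subsequence of the original has length 5.

5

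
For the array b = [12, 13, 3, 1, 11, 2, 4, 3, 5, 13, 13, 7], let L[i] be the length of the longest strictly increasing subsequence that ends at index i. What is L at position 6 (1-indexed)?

dp[i] = 1 + max{dp[j] : j<i, b[j]<b[i]} (or 1 if no such j):
i:      1  2  3  4  5  6  7  8  9 10 11 12
b[i]:  12 13  3  1 11  2  4  3  5 13 13  7
dp:     1  2  1  1  2  2  3  3  4  5  5  5
At index 6 the value is 2.

2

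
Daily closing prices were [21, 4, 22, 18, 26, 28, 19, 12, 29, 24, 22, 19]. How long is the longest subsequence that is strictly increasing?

Let dp[i] be the length of the longest such subsequence ending at index i:
i:      1  2  3  4  5  6  7  8  9 10 11 12
a[i]:  21  4 22 18 26 28 19 12 29 24 22 19
dp:     1  1  2  2  3  4  3  2  5  4  4  3
Maximum dp value is 5.

5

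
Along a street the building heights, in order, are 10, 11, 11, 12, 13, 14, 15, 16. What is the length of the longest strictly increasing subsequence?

7

Track the smallest tail for each achievable length (strict):
10 → extends → [10]
11 → extends → [10, 11]
11 → already a tail → [10, 11]
12 → extends → [10, 11, 12]
13 → extends → [10, 11, 12, 13]
14 → extends → [10, 11, 12, 13, 14]
15 → extends → [10, 11, 12, 13, 14, 15]
16 → extends → [10, 11, 12, 13, 14, 15, 16]
Seven tails, so the longest strictly increasing subsequence has length 7 (e.g. 10, 11, 12, 13, 14, 15, 16).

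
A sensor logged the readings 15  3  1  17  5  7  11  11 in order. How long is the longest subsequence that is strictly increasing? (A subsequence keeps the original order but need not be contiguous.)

Let dp[i] be the length of the longest such subsequence ending at index i:
i:      1  2  3  4  5  6  7  8
a[i]:  15  3  1 17  5  7 11 11
dp:     1  1  1  2  2  3  4  4
Maximum dp value is 4.

4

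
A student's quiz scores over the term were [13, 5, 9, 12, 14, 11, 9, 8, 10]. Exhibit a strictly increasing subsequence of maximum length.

5, 9, 12, 14

Patience tails give the LIS length; then backtrack through the dp parents:
13 → extends → [13]
5 → replaces 13 → [5]
9 → extends → [5, 9]
12 → extends → [5, 9, 12]
14 → extends → [5, 9, 12, 14]
11 → replaces 12 → [5, 9, 11, 14]
9 → already a tail → [5, 9, 11, 14]
8 → replaces 9 → [5, 8, 11, 14]
10 → replaces 11 → [5, 8, 10, 14]
Length 4; one witness is 5, 9, 12, 14.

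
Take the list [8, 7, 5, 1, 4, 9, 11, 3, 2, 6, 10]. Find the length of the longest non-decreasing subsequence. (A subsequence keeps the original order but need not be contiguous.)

4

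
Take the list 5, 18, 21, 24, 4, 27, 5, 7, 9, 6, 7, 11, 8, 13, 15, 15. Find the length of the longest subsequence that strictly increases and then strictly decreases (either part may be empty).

7

inc[i] = longest strictly increasing subsequence ending at i; dec[i] = longest strictly decreasing subsequence starting at i:
i:      1  2  3  4  5  6  7  8  9 10 11 12 13 14 15 16
a[i]:   5 18 21 24  4 27  5  7  9  6  7 11  8 13 15 15
inc:    1  2  3  4  1  5  2  3  4  3  4  5  5  6  7  7
dec:    2  3  3  3  1  3  1  2  2  1  1  2  1  1  1  1
Best peak at i=6 (value 27): inc=5, dec=3, length 5+3−1 = 7.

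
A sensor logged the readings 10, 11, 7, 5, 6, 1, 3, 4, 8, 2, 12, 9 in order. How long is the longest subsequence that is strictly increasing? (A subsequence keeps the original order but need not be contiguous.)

5

Let dp[i] be the length of the longest such subsequence ending at index i:
i:      1  2  3  4  5  6  7  8  9 10 11 12
a[i]:  10 11  7  5  6  1  3  4  8  2 12  9
dp:     1  2  1  1  2  1  2  3  4  2  5  5
Maximum dp value is 5.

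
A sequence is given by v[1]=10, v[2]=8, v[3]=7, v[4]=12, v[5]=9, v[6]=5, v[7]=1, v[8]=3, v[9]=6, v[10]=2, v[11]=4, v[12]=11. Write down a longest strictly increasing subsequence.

Patience tails give the LIS length; then backtrack through the dp parents:
10 → extends → [10]
8 → replaces 10 → [8]
7 → replaces 8 → [7]
12 → extends → [7, 12]
9 → replaces 12 → [7, 9]
5 → replaces 7 → [5, 9]
1 → replaces 5 → [1, 9]
3 → replaces 9 → [1, 3]
6 → extends → [1, 3, 6]
2 → replaces 3 → [1, 2, 6]
4 → replaces 6 → [1, 2, 4]
11 → extends → [1, 2, 4, 11]
Length 4; one witness is 1, 3, 6, 11.

1, 3, 6, 11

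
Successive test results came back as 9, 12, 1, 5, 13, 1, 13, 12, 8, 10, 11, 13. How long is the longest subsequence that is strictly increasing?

Track the smallest tail for each achievable length (strict):
9 → extends → [9]
12 → extends → [9, 12]
1 → replaces 9 → [1, 12]
5 → replaces 12 → [1, 5]
13 → extends → [1, 5, 13]
1 → already a tail → [1, 5, 13]
13 → already a tail → [1, 5, 13]
12 → replaces 13 → [1, 5, 12]
8 → replaces 12 → [1, 5, 8]
10 → extends → [1, 5, 8, 10]
11 → extends → [1, 5, 8, 10, 11]
13 → extends → [1, 5, 8, 10, 11, 13]
Six tails, so the longest strictly increasing subsequence has length 6 (e.g. 1, 5, 8, 10, 11, 13).

6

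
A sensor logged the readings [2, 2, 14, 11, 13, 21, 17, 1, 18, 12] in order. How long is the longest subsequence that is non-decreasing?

6

Track the smallest tail for each achievable length (allowing ties):
2 → extends → [2]
2 → extends → [2, 2]
14 → extends → [2, 2, 14]
11 → replaces 14 → [2, 2, 11]
13 → extends → [2, 2, 11, 13]
21 → extends → [2, 2, 11, 13, 21]
17 → replaces 21 → [2, 2, 11, 13, 17]
1 → replaces 2 → [1, 2, 11, 13, 17]
18 → extends → [1, 2, 11, 13, 17, 18]
12 → replaces 13 → [1, 2, 11, 12, 17, 18]
Six tails, so the longest non-decreasing subsequence has length 6 (e.g. 2, 2, 11, 13, 17, 18).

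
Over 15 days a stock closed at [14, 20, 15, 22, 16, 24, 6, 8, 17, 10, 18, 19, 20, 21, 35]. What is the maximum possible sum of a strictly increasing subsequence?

Let S[i] be the best sum of a strictly increasing subsequence ending at i:
i:       1   2   3   4   5   6   7   8   9  10  11  12  13  14  15
a[i]:   14  20  15  22  16  24   6   8  17  10  18  19  20  21  35
S:      14  34  29  56  45  80   6  14  62  24  80  99 119 140 175
Maximum is 175 (e.g. 14 + 15 + 16 + 17 + 18 + 19 + 20 + 21 + 35).

175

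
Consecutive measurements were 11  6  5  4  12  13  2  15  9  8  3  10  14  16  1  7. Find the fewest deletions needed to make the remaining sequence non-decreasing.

11

Fewest deletions = n − (longest non-decreasing subsequence).
i:      1  2  3  4  5  6  7  8  9 10 11 12 13 14 15 16
a[i]:  11  6  5  4 12 13  2 15  9  8  3 10 14 16  1  7
dp:     1  1  1  1  2  3  1  4  2  2  2  3  4  5  1  3
max dp = 5, so deletions = 16 − 5 = 11.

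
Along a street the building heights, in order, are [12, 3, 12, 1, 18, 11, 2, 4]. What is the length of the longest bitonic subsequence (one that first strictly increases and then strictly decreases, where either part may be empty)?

inc[i] = longest strictly increasing subsequence ending at i; dec[i] = longest strictly decreasing subsequence starting at i:
i:      1  2  3  4  5  6  7  8
a[i]:  12  3 12  1 18 11  2  4
inc:    1  1  2  1  3  2  2  3
dec:    3  2  3  1  3  2  1  1
Best peak at i=5 (value 18): inc=3, dec=3, length 3+3−1 = 5.

5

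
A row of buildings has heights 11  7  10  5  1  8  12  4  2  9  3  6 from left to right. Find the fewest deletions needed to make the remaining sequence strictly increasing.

8

Fewest deletions = n − (longest strictly increasing subsequence).
i:      1  2  3  4  5  6  7  8  9 10 11 12
a[i]:  11  7 10  5  1  8 12  4  2  9  3  6
dp:     1  1  2  1  1  2  3  2  2  3  3  4
max dp = 4, so deletions = 12 − 4 = 8.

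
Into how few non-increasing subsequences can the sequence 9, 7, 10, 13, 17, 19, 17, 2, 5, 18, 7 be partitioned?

5

Place each on the leftmost legal pile:
9 → new pile 1 (tops now [9])
7 → pile 1 (tops now [7])
10 → new pile 2 (tops now [7, 10])
13 → new pile 3 (tops now [7, 10, 13])
17 → new pile 4 (tops now [7, 10, 13, 17])
19 → new pile 5 (tops now [7, 10, 13, 17, 19])
17 → pile 4 (tops now [7, 10, 13, 17, 19])
2 → pile 1 (tops now [2, 10, 13, 17, 19])
5 → pile 2 (tops now [2, 5, 13, 17, 19])
18 → pile 5 (tops now [2, 5, 13, 17, 18])
7 → pile 3 (tops now [2, 5, 7, 17, 18])
Five piles.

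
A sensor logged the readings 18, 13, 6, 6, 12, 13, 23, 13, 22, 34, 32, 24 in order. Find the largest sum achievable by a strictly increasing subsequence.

Let S[i] be the best sum of a strictly increasing subsequence ending at i:
i:      1  2  3  4  5  6  7  8  9 10 11 12
a[i]:  18 13  6  6 12 13 23 13 22 34 32 24
S:     18 13  6  6 18 31 54 31 53 88 86 78
Maximum is 88 (e.g. 6 + 12 + 13 + 23 + 34).

88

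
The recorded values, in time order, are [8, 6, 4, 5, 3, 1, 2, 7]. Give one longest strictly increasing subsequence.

4, 5, 7

Patience tails give the LIS length; then backtrack through the dp parents:
8 → extends → [8]
6 → replaces 8 → [6]
4 → replaces 6 → [4]
5 → extends → [4, 5]
3 → replaces 4 → [3, 5]
1 → replaces 3 → [1, 5]
2 → replaces 5 → [1, 2]
7 → extends → [1, 2, 7]
Length 3; one witness is 4, 5, 7.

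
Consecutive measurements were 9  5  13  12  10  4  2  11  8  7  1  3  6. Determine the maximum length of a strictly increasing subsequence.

3

Let dp[i] be the length of the longest such subsequence ending at index i:
i:      1  2  3  4  5  6  7  8  9 10 11 12 13
a[i]:   9  5 13 12 10  4  2 11  8  7  1  3  6
dp:     1  1  2  2  2  1  1  3  2  2  1  2  3
Maximum dp value is 3.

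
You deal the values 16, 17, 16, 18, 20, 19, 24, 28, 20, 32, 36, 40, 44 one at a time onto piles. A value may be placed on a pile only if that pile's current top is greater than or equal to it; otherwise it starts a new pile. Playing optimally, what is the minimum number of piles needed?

Place each on the leftmost legal pile:
16 → new pile 1 (tops now [16])
17 → new pile 2 (tops now [16, 17])
16 → pile 1 (tops now [16, 17])
18 → new pile 3 (tops now [16, 17, 18])
20 → new pile 4 (tops now [16, 17, 18, 20])
19 → pile 4 (tops now [16, 17, 18, 19])
24 → new pile 5 (tops now [16, 17, 18, 19, 24])
28 → new pile 6 (tops now [16, 17, 18, 19, 24, 28])
20 → pile 5 (tops now [16, 17, 18, 19, 20, 28])
32 → new pile 7 (tops now [16, 17, 18, 19, 20, 28, 32])
36 → new pile 8 (tops now [16, 17, 18, 19, 20, 28, 32, 36])
40 → new pile 9 (tops now [16, 17, 18, 19, 20, 28, 32, 36, 40])
44 → new pile 10 (tops now [16, 17, 18, 19, 20, 28, 32, 36, 40, 44])
Ten piles.

10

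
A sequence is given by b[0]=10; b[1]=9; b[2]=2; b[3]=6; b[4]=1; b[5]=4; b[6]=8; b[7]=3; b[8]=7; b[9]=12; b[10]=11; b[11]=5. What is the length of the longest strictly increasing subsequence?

Let dp[i] be the length of the longest such subsequence ending at index i:
i:      0  1  2  3  4  5  6  7  8  9 10 11
b[i]:  10  9  2  6  1  4  8  3  7 12 11  5
dp:     1  1  1  2  1  2  3  2  3  4  4  3
Maximum dp value is 4.

4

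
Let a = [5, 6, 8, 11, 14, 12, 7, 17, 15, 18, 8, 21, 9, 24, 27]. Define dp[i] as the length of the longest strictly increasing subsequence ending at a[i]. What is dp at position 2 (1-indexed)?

2

dp[i] = 1 + max{dp[j] : j<i, a[j]<a[i]} (or 1 if no such j):
i:      1  2  3  4  5  6  7  8  9 10 11 12 13 14 15
a[i]:   5  6  8 11 14 12  7 17 15 18  8 21  9 24 27
dp:     1  2  3  4  5  5  3  6  6  7  4  8  5  9 10
At index 2 the value is 2.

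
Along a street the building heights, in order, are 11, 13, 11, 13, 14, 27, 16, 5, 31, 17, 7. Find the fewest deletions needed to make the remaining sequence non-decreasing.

5

Fewest deletions = n − (longest non-decreasing subsequence).
Patience tails:
11 → extends → [11]
13 → extends → [11, 13]
11 → replaces 13 → [11, 11]
13 → extends → [11, 11, 13]
14 → extends → [11, 11, 13, 14]
27 → extends → [11, 11, 13, 14, 27]
16 → replaces 27 → [11, 11, 13, 14, 16]
5 → replaces 11 → [5, 11, 13, 14, 16]
31 → extends → [5, 11, 13, 14, 16, 31]
17 → replaces 31 → [5, 11, 13, 14, 16, 17]
7 → replaces 11 → [5, 7, 13, 14, 16, 17]
Longest non-decreasing subsequence has length 6, so deletions = 11 − 6 = 5.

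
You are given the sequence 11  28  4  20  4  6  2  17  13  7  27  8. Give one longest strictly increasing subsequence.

4, 6, 17, 27

Patience tails give the LIS length; then backtrack through the dp parents:
11 → extends → [11]
28 → extends → [11, 28]
4 → replaces 11 → [4, 28]
20 → replaces 28 → [4, 20]
4 → already a tail → [4, 20]
6 → replaces 20 → [4, 6]
2 → replaces 4 → [2, 6]
17 → extends → [2, 6, 17]
13 → replaces 17 → [2, 6, 13]
7 → replaces 13 → [2, 6, 7]
27 → extends → [2, 6, 7, 27]
8 → replaces 27 → [2, 6, 7, 8]
Length 4; one witness is 4, 6, 17, 27.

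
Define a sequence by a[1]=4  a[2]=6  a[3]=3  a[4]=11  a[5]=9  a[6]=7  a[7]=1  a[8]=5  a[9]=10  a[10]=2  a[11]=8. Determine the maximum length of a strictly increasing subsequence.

Track the smallest tail for each achievable length (strict):
4 → extends → [4]
6 → extends → [4, 6]
3 → replaces 4 → [3, 6]
11 → extends → [3, 6, 11]
9 → replaces 11 → [3, 6, 9]
7 → replaces 9 → [3, 6, 7]
1 → replaces 3 → [1, 6, 7]
5 → replaces 6 → [1, 5, 7]
10 → extends → [1, 5, 7, 10]
2 → replaces 5 → [1, 2, 7, 10]
8 → replaces 10 → [1, 2, 7, 8]
Four tails, so the longest strictly increasing subsequence has length 4 (e.g. 4, 6, 9, 10).

4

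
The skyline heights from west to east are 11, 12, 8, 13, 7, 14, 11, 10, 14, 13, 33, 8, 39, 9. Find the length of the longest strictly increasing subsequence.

Let dp[i] be the length of the longest such subsequence ending at index i:
i:      1  2  3  4  5  6  7  8  9 10 11 12 13 14
a[i]:  11 12  8 13  7 14 11 10 14 13 33  8 39  9
dp:     1  2  1  3  1  4  2  2  4  3  5  2  6  3
Maximum dp value is 6.

6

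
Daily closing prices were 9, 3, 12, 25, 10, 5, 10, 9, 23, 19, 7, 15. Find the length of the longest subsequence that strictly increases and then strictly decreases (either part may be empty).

6

inc[i] = longest strictly increasing subsequence ending at i; dec[i] = longest strictly decreasing subsequence starting at i:
i:      1  2  3  4  5  6  7  8  9 10 11 12
a[i]:   9  3 12 25 10  5 10  9 23 19  7 15
inc:    1  1  2  3  2  2  3  3  4  4  3  4
dec:    2  1  4  4  3  1  3  2  3  2  1  1
Best peak at i=4 (value 25): inc=3, dec=4, length 3+4−1 = 6.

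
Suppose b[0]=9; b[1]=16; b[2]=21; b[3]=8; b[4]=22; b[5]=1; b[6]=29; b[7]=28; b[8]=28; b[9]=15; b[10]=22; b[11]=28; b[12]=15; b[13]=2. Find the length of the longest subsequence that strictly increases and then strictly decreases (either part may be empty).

9

inc[i] = longest strictly increasing subsequence ending at i; dec[i] = longest strictly decreasing subsequence starting at i:
i:      0  1  2  3  4  5  6  7  8  9 10 11 12 13
b[i]:   9 16 21  8 22  1 29 28 28 15 22 28 15  2
inc:    1  2  3  1  4  1  5  5  5  2  4  5  2  2
dec:    3  3  3  2  3  1  5  4  4  2  3  3  2  1
Best peak at i=6 (value 29): inc=5, dec=5, length 5+5−1 = 9.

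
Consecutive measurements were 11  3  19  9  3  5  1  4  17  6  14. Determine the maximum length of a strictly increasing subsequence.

4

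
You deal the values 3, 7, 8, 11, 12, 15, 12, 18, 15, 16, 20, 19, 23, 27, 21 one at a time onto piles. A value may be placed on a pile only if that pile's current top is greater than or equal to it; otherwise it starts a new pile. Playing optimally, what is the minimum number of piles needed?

10

The minimum number of non-increasing subsequences covering a sequence equals the length of its longest strictly increasing subsequence.
LIS length is 10 (e.g. 3, 7, 8, 11, 12, 15, 18, 20, 23, 27), so 10 piles are needed.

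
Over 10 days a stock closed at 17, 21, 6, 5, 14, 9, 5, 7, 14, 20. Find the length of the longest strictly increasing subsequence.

4

Track the smallest tail for each achievable length (strict):
17 → extends → [17]
21 → extends → [17, 21]
6 → replaces 17 → [6, 21]
5 → replaces 6 → [5, 21]
14 → replaces 21 → [5, 14]
9 → replaces 14 → [5, 9]
5 → already a tail → [5, 9]
7 → replaces 9 → [5, 7]
14 → extends → [5, 7, 14]
20 → extends → [5, 7, 14, 20]
Four tails, so the longest strictly increasing subsequence has length 4 (e.g. 6, 9, 14, 20).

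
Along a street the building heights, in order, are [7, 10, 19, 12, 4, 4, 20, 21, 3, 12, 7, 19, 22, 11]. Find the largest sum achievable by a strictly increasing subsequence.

99

Let S[i] be the best sum of a strictly increasing subsequence ending at i:
i:      1  2  3  4  5  6  7  8  9 10 11 12 13 14
a[i]:   7 10 19 12  4  4 20 21  3 12  7 19 22 11
S:      7 17 36 29  4  4 56 77  3 29 11 48 99 28
Maximum is 99 (e.g. 7 + 10 + 19 + 20 + 21 + 22).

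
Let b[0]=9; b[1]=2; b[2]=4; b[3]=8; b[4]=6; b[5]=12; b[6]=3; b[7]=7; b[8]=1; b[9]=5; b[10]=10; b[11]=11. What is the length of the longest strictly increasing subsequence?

6

Track the smallest tail for each achievable length (strict):
9 → extends → [9]
2 → replaces 9 → [2]
4 → extends → [2, 4]
8 → extends → [2, 4, 8]
6 → replaces 8 → [2, 4, 6]
12 → extends → [2, 4, 6, 12]
3 → replaces 4 → [2, 3, 6, 12]
7 → replaces 12 → [2, 3, 6, 7]
1 → replaces 2 → [1, 3, 6, 7]
5 → replaces 6 → [1, 3, 5, 7]
10 → extends → [1, 3, 5, 7, 10]
11 → extends → [1, 3, 5, 7, 10, 11]
Six tails, so the longest strictly increasing subsequence has length 6 (e.g. 2, 4, 6, 7, 10, 11).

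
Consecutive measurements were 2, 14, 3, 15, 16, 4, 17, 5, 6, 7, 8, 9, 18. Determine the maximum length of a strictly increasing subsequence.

Track the smallest tail for each achievable length (strict):
2 → extends → [2]
14 → extends → [2, 14]
3 → replaces 14 → [2, 3]
15 → extends → [2, 3, 15]
16 → extends → [2, 3, 15, 16]
4 → replaces 15 → [2, 3, 4, 16]
17 → extends → [2, 3, 4, 16, 17]
5 → replaces 16 → [2, 3, 4, 5, 17]
6 → replaces 17 → [2, 3, 4, 5, 6]
7 → extends → [2, 3, 4, 5, 6, 7]
8 → extends → [2, 3, 4, 5, 6, 7, 8]
9 → extends → [2, 3, 4, 5, 6, 7, 8, 9]
18 → extends → [2, 3, 4, 5, 6, 7, 8, 9, 18]
Nine tails, so the longest strictly increasing subsequence has length 9 (e.g. 2, 3, 4, 5, 6, 7, 8, 9, 18).

9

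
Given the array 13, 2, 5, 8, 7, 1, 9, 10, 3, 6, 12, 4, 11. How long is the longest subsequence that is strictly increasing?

Let dp[i] be the length of the longest such subsequence ending at index i:
i:      1  2  3  4  5  6  7  8  9 10 11 12 13
a[i]:  13  2  5  8  7  1  9 10  3  6 12  4 11
dp:     1  1  2  3  3  1  4  5  2  3  6  3  6
Maximum dp value is 6.

6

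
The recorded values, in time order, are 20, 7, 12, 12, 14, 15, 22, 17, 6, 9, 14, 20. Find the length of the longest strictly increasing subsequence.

6

Track the smallest tail for each achievable length (strict):
20 → extends → [20]
7 → replaces 20 → [7]
12 → extends → [7, 12]
12 → already a tail → [7, 12]
14 → extends → [7, 12, 14]
15 → extends → [7, 12, 14, 15]
22 → extends → [7, 12, 14, 15, 22]
17 → replaces 22 → [7, 12, 14, 15, 17]
6 → replaces 7 → [6, 12, 14, 15, 17]
9 → replaces 12 → [6, 9, 14, 15, 17]
14 → already a tail → [6, 9, 14, 15, 17]
20 → extends → [6, 9, 14, 15, 17, 20]
Six tails, so the longest strictly increasing subsequence has length 6 (e.g. 7, 12, 14, 15, 17, 20).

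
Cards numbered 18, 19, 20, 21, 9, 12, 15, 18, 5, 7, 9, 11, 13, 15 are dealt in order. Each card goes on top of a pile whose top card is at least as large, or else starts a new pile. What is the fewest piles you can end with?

6

Place each on the leftmost legal pile:
18 → new pile 1 (tops now [18])
19 → new pile 2 (tops now [18, 19])
20 → new pile 3 (tops now [18, 19, 20])
21 → new pile 4 (tops now [18, 19, 20, 21])
9 → pile 1 (tops now [9, 19, 20, 21])
12 → pile 2 (tops now [9, 12, 20, 21])
15 → pile 3 (tops now [9, 12, 15, 21])
18 → pile 4 (tops now [9, 12, 15, 18])
5 → pile 1 (tops now [5, 12, 15, 18])
7 → pile 2 (tops now [5, 7, 15, 18])
9 → pile 3 (tops now [5, 7, 9, 18])
11 → pile 4 (tops now [5, 7, 9, 11])
13 → new pile 5 (tops now [5, 7, 9, 11, 13])
15 → new pile 6 (tops now [5, 7, 9, 11, 13, 15])
Six piles.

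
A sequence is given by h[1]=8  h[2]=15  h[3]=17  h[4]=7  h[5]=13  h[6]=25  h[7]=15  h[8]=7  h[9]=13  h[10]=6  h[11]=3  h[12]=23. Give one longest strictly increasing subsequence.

Patience tails give the LIS length; then backtrack through the dp parents:
8 → extends → [8]
15 → extends → [8, 15]
17 → extends → [8, 15, 17]
7 → replaces 8 → [7, 15, 17]
13 → replaces 15 → [7, 13, 17]
25 → extends → [7, 13, 17, 25]
15 → replaces 17 → [7, 13, 15, 25]
7 → already a tail → [7, 13, 15, 25]
13 → already a tail → [7, 13, 15, 25]
6 → replaces 7 → [6, 13, 15, 25]
3 → replaces 6 → [3, 13, 15, 25]
23 → replaces 25 → [3, 13, 15, 23]
Length 4; one witness is 8, 15, 17, 25.

8, 15, 17, 25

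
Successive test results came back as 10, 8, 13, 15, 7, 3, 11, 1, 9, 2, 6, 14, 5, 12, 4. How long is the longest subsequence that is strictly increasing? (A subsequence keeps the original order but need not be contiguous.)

Let dp[i] be the length of the longest such subsequence ending at index i:
i:      1  2  3  4  5  6  7  8  9 10 11 12 13 14 15
a[i]:  10  8 13 15  7  3 11  1  9  2  6 14  5 12  4
dp:     1  1  2  3  1  1  2  1  2  2  3  4  3  4  3
Maximum dp value is 4.

4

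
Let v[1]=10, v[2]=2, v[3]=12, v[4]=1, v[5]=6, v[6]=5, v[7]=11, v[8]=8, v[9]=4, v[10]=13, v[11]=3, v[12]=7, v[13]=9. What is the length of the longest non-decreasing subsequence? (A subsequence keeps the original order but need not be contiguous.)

4

Track the smallest tail for each achievable length (allowing ties):
10 → extends → [10]
2 → replaces 10 → [2]
12 → extends → [2, 12]
1 → replaces 2 → [1, 12]
6 → replaces 12 → [1, 6]
5 → replaces 6 → [1, 5]
11 → extends → [1, 5, 11]
8 → replaces 11 → [1, 5, 8]
4 → replaces 5 → [1, 4, 8]
13 → extends → [1, 4, 8, 13]
3 → replaces 4 → [1, 3, 8, 13]
7 → replaces 8 → [1, 3, 7, 13]
9 → replaces 13 → [1, 3, 7, 9]
Four tails, so the longest non-decreasing subsequence has length 4 (e.g. 2, 6, 11, 13).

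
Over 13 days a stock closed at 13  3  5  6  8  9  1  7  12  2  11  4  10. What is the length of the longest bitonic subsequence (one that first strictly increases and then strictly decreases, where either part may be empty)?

8

inc[i] = longest strictly increasing subsequence ending at i; dec[i] = longest strictly decreasing subsequence starting at i:
i:      1  2  3  4  5  6  7  8  9 10 11 12 13
a[i]:  13  3  5  6  8  9  1  7 12  2 11  4 10
inc:    1  1  2  3  4  5  1  4  6  2  6  3  6
dec:    4  2  2  2  3  3  1  2  3  1  2  1  1
Best peak at i=9 (value 12): inc=6, dec=3, length 6+3−1 = 8.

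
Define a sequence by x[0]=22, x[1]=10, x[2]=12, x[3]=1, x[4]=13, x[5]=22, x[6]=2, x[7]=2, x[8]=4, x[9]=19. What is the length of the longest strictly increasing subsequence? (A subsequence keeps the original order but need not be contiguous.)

4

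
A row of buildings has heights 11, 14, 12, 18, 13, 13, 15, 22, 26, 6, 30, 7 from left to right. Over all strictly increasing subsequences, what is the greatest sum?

129

Let S[i] be the best sum of a strictly increasing subsequence ending at i:
i:       1   2   3   4   5   6   7   8   9  10  11  12
a[i]:   11  14  12  18  13  13  15  22  26   6  30   7
S:      11  25  23  43  36  36  51  73  99   6 129  13
Maximum is 129 (e.g. 11 + 12 + 13 + 15 + 22 + 26 + 30).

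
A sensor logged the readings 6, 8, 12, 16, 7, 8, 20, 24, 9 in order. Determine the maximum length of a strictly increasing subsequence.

6

Let dp[i] be the length of the longest such subsequence ending at index i:
i:      1  2  3  4  5  6  7  8  9
a[i]:   6  8 12 16  7  8 20 24  9
dp:     1  2  3  4  2  3  5  6  4
Maximum dp value is 6.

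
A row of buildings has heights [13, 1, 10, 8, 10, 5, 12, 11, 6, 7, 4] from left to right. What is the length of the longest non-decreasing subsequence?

4

Let dp[i] be the length of the longest such subsequence ending at index i:
i:      1  2  3  4  5  6  7  8  9 10 11
a[i]:  13  1 10  8 10  5 12 11  6  7  4
dp:     1  1  2  2  3  2  4  4  3  4  2
Maximum dp value is 4.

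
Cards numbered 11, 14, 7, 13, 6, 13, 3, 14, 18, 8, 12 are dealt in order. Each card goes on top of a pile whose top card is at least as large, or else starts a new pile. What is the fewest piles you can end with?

Place each on the leftmost legal pile:
11 → new pile 1 (tops now [11])
14 → new pile 2 (tops now [11, 14])
7 → pile 1 (tops now [7, 14])
13 → pile 2 (tops now [7, 13])
6 → pile 1 (tops now [6, 13])
13 → pile 2 (tops now [6, 13])
3 → pile 1 (tops now [3, 13])
14 → new pile 3 (tops now [3, 13, 14])
18 → new pile 4 (tops now [3, 13, 14, 18])
8 → pile 2 (tops now [3, 8, 14, 18])
12 → pile 3 (tops now [3, 8, 12, 18])
Four piles.

4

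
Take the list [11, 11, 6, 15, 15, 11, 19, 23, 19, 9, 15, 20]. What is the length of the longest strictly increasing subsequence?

Track the smallest tail for each achievable length (strict):
11 → extends → [11]
11 → already a tail → [11]
6 → replaces 11 → [6]
15 → extends → [6, 15]
15 → already a tail → [6, 15]
11 → replaces 15 → [6, 11]
19 → extends → [6, 11, 19]
23 → extends → [6, 11, 19, 23]
19 → already a tail → [6, 11, 19, 23]
9 → replaces 11 → [6, 9, 19, 23]
15 → replaces 19 → [6, 9, 15, 23]
20 → replaces 23 → [6, 9, 15, 20]
Four tails, so the longest strictly increasing subsequence has length 4 (e.g. 11, 15, 19, 23).

4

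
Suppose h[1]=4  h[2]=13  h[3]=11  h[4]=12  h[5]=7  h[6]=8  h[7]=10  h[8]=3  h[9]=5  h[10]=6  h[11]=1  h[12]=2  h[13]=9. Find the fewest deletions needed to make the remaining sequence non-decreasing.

9

Fewest deletions = n − (longest non-decreasing subsequence).
i:      1  2  3  4  5  6  7  8  9 10 11 12 13
h[i]:   4 13 11 12  7  8 10  3  5  6  1  2  9
dp:     1  2  2  3  2  3  4  1  2  3  1  2  4
max dp = 4, so deletions = 13 − 4 = 9.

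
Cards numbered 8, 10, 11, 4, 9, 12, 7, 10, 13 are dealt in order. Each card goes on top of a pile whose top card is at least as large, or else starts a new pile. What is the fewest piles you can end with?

Place each on the leftmost legal pile:
8 → new pile 1 (tops now [8])
10 → new pile 2 (tops now [8, 10])
11 → new pile 3 (tops now [8, 10, 11])
4 → pile 1 (tops now [4, 10, 11])
9 → pile 2 (tops now [4, 9, 11])
12 → new pile 4 (tops now [4, 9, 11, 12])
7 → pile 2 (tops now [4, 7, 11, 12])
10 → pile 3 (tops now [4, 7, 10, 12])
13 → new pile 5 (tops now [4, 7, 10, 12, 13])
Five piles.

5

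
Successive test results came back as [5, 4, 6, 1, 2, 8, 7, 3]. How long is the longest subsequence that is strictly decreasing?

Negate each value so 'decreasing' becomes 'increasing', then run patience tails on the negated sequence:
-5 → extends → [-5]
-4 → extends → [-5, -4]
-6 → replaces -5 → [-6, -4]
-1 → extends → [-6, -4, -1]
-2 → replaces -1 → [-6, -4, -2]
-8 → replaces -6 → [-8, -4, -2]
-7 → replaces -4 → [-8, -7, -2]
-3 → replaces -2 → [-8, -7, -3]
Three tails, so the longest strictly decreasing subsequence of the original has length 3.

3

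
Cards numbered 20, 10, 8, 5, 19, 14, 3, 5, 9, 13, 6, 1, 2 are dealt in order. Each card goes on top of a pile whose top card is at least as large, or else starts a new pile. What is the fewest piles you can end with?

Place each on the leftmost legal pile:
20 → new pile 1 (tops now [20])
10 → pile 1 (tops now [10])
8 → pile 1 (tops now [8])
5 → pile 1 (tops now [5])
19 → new pile 2 (tops now [5, 19])
14 → pile 2 (tops now [5, 14])
3 → pile 1 (tops now [3, 14])
5 → pile 2 (tops now [3, 5])
9 → new pile 3 (tops now [3, 5, 9])
13 → new pile 4 (tops now [3, 5, 9, 13])
6 → pile 3 (tops now [3, 5, 6, 13])
1 → pile 1 (tops now [1, 5, 6, 13])
2 → pile 2 (tops now [1, 2, 6, 13])
Four piles.

4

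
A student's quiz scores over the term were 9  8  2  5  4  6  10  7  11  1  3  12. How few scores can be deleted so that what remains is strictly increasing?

Fewest deletions = n − (longest strictly increasing subsequence).
i:      1  2  3  4  5  6  7  8  9 10 11 12
a[i]:   9  8  2  5  4  6 10  7 11  1  3 12
dp:     1  1  1  2  2  3  4  4  5  1  2  6
max dp = 6, so deletions = 12 − 6 = 6.

6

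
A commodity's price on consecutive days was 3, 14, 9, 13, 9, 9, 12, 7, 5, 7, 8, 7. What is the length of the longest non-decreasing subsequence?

5

Let dp[i] be the length of the longest such subsequence ending at index i:
i:      1  2  3  4  5  6  7  8  9 10 11 12
a[i]:   3 14  9 13  9  9 12  7  5  7  8  7
dp:     1  2  2  3  3  4  5  2  2  3  4  4
Maximum dp value is 5.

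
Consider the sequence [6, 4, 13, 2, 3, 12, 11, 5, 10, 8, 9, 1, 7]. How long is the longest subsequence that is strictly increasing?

Track the smallest tail for each achievable length (strict):
6 → extends → [6]
4 → replaces 6 → [4]
13 → extends → [4, 13]
2 → replaces 4 → [2, 13]
3 → replaces 13 → [2, 3]
12 → extends → [2, 3, 12]
11 → replaces 12 → [2, 3, 11]
5 → replaces 11 → [2, 3, 5]
10 → extends → [2, 3, 5, 10]
8 → replaces 10 → [2, 3, 5, 8]
9 → extends → [2, 3, 5, 8, 9]
1 → replaces 2 → [1, 3, 5, 8, 9]
7 → replaces 8 → [1, 3, 5, 7, 9]
Five tails, so the longest strictly increasing subsequence has length 5 (e.g. 2, 3, 5, 8, 9).

5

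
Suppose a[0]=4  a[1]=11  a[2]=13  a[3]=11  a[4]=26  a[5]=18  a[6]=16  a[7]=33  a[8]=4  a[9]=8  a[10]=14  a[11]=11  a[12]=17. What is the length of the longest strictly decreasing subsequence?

5

Let dp[i] be the longest strictly decreasing subsequence ending at i:
i:      0  1  2  3  4  5  6  7  8  9 10 11 12
a[i]:   4 11 13 11 26 18 16 33  4  8 14 11 17
dp:     1  1  1  2  1  2  3  1  4  4  4  5  3
Maximum is 5.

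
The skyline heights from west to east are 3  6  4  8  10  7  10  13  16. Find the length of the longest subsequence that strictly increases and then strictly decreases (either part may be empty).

6

inc[i] = longest strictly increasing subsequence ending at i; dec[i] = longest strictly decreasing subsequence starting at i:
i:      1  2  3  4  5  6  7  8  9
a[i]:   3  6  4  8 10  7 10 13 16
inc:    1  2  2  3  4  3  4  5  6
dec:    1  2  1  2  2  1  1  1  1
Best peak at i=9 (value 16): inc=6, dec=1, length 6+1−1 = 6.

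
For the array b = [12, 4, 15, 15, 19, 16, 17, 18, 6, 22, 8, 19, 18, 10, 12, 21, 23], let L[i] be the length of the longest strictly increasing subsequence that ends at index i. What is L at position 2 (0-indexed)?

dp[i] = 1 + max{dp[j] : j<i, b[j]<b[i]} (or 1 if no such j):
i:      0  1  2  3  4  5  6  7  8  9 10 11 12 13 14 15 16
b[i]:  12  4 15 15 19 16 17 18  6 22  8 19 18 10 12 21 23
dp:     1  1  2  2  3  3  4  5  2  6  3  6  5  4  5  7  8
At index 2 the value is 2.

2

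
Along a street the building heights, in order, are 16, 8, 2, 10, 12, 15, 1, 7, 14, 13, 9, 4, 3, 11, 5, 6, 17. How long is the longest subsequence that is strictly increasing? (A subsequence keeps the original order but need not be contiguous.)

5

Track the smallest tail for each achievable length (strict):
16 → extends → [16]
8 → replaces 16 → [8]
2 → replaces 8 → [2]
10 → extends → [2, 10]
12 → extends → [2, 10, 12]
15 → extends → [2, 10, 12, 15]
1 → replaces 2 → [1, 10, 12, 15]
7 → replaces 10 → [1, 7, 12, 15]
14 → replaces 15 → [1, 7, 12, 14]
13 → replaces 14 → [1, 7, 12, 13]
9 → replaces 12 → [1, 7, 9, 13]
4 → replaces 7 → [1, 4, 9, 13]
3 → replaces 4 → [1, 3, 9, 13]
11 → replaces 13 → [1, 3, 9, 11]
5 → replaces 9 → [1, 3, 5, 11]
6 → replaces 11 → [1, 3, 5, 6]
17 → extends → [1, 3, 5, 6, 17]
Five tails, so the longest strictly increasing subsequence has length 5 (e.g. 8, 10, 12, 15, 17).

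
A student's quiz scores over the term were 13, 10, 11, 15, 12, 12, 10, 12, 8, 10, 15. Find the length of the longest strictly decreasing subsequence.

Negate each value so 'decreasing' becomes 'increasing', then run patience tails on the negated sequence:
-13 → extends → [-13]
-10 → extends → [-13, -10]
-11 → replaces -10 → [-13, -11]
-15 → replaces -13 → [-15, -11]
-12 → replaces -11 → [-15, -12]
-12 → already a tail → [-15, -12]
-10 → extends → [-15, -12, -10]
-12 → already a tail → [-15, -12, -10]
-8 → extends → [-15, -12, -10, -8]
-10 → already a tail → [-15, -12, -10, -8]
-15 → already a tail → [-15, -12, -10, -8]
Four tails, so the longest strictly decreasing subsequence of the original has length 4.

4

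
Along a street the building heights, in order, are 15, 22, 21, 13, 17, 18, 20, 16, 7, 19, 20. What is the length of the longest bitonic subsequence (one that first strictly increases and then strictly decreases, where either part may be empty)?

inc[i] = longest strictly increasing subsequence ending at i; dec[i] = longest strictly decreasing subsequence starting at i:
i:      1  2  3  4  5  6  7  8  9 10 11
a[i]:  15 22 21 13 17 18 20 16  7 19 20
inc:    1  2  2  1  2  3  4  2  1  4  5
dec:    3  5  4  2  3  3  3  2  1  1  1
Best peak at i=2 (value 22): inc=2, dec=5, length 2+5−1 = 6.

6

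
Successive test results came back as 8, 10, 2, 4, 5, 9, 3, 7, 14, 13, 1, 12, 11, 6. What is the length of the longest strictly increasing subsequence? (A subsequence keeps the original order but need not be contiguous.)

Let dp[i] be the length of the longest such subsequence ending at index i:
i:      1  2  3  4  5  6  7  8  9 10 11 12 13 14
a[i]:   8 10  2  4  5  9  3  7 14 13  1 12 11  6
dp:     1  2  1  2  3  4  2  4  5  5  1  5  5  4
Maximum dp value is 5.

5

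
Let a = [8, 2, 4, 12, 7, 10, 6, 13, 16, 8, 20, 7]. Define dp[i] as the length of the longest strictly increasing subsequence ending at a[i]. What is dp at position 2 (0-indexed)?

dp[i] = 1 + max{dp[j] : j<i, a[j]<a[i]} (or 1 if no such j):
i:      0  1  2  3  4  5  6  7  8  9 10 11
a[i]:   8  2  4 12  7 10  6 13 16  8 20  7
dp:     1  1  2  3  3  4  3  5  6  4  7  4
At index 2 the value is 2.

2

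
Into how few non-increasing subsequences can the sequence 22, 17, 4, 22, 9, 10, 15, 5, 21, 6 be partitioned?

5

Place each on the leftmost legal pile:
22 → new pile 1 (tops now [22])
17 → pile 1 (tops now [17])
4 → pile 1 (tops now [4])
22 → new pile 2 (tops now [4, 22])
9 → pile 2 (tops now [4, 9])
10 → new pile 3 (tops now [4, 9, 10])
15 → new pile 4 (tops now [4, 9, 10, 15])
5 → pile 2 (tops now [4, 5, 10, 15])
21 → new pile 5 (tops now [4, 5, 10, 15, 21])
6 → pile 3 (tops now [4, 5, 6, 15, 21])
Five piles.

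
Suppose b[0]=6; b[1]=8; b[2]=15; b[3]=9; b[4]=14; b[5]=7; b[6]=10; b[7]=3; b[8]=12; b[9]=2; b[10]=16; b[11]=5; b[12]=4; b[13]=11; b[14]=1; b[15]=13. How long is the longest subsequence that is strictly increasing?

Track the smallest tail for each achievable length (strict):
6 → extends → [6]
8 → extends → [6, 8]
15 → extends → [6, 8, 15]
9 → replaces 15 → [6, 8, 9]
14 → extends → [6, 8, 9, 14]
7 → replaces 8 → [6, 7, 9, 14]
10 → replaces 14 → [6, 7, 9, 10]
3 → replaces 6 → [3, 7, 9, 10]
12 → extends → [3, 7, 9, 10, 12]
2 → replaces 3 → [2, 7, 9, 10, 12]
16 → extends → [2, 7, 9, 10, 12, 16]
5 → replaces 7 → [2, 5, 9, 10, 12, 16]
4 → replaces 5 → [2, 4, 9, 10, 12, 16]
11 → replaces 12 → [2, 4, 9, 10, 11, 16]
1 → replaces 2 → [1, 4, 9, 10, 11, 16]
13 → replaces 16 → [1, 4, 9, 10, 11, 13]
Six tails, so the longest strictly increasing subsequence has length 6 (e.g. 6, 8, 9, 10, 12, 16).

6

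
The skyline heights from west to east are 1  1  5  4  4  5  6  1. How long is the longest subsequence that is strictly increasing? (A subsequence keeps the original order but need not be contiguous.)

4

Let dp[i] be the length of the longest such subsequence ending at index i:
i:     1 2 3 4 5 6 7 8
a[i]:  1 1 5 4 4 5 6 1
dp:    1 1 2 2 2 3 4 1
Maximum dp value is 4.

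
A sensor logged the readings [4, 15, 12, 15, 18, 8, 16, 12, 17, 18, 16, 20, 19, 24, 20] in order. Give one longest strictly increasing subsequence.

4, 12, 15, 16, 17, 18, 20, 24

Patience tails give the LIS length; then backtrack through the dp parents:
4 → extends → [4]
15 → extends → [4, 15]
12 → replaces 15 → [4, 12]
15 → extends → [4, 12, 15]
18 → extends → [4, 12, 15, 18]
8 → replaces 12 → [4, 8, 15, 18]
16 → replaces 18 → [4, 8, 15, 16]
12 → replaces 15 → [4, 8, 12, 16]
17 → extends → [4, 8, 12, 16, 17]
18 → extends → [4, 8, 12, 16, 17, 18]
16 → already a tail → [4, 8, 12, 16, 17, 18]
20 → extends → [4, 8, 12, 16, 17, 18, 20]
19 → replaces 20 → [4, 8, 12, 16, 17, 18, 19]
24 → extends → [4, 8, 12, 16, 17, 18, 19, 24]
20 → replaces 24 → [4, 8, 12, 16, 17, 18, 19, 20]
Length 8; one witness is 4, 12, 15, 16, 17, 18, 20, 24.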